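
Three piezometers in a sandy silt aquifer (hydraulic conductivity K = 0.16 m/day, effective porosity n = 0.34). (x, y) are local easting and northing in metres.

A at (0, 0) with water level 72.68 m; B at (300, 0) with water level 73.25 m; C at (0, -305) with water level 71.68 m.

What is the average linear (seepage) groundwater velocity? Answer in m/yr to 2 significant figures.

0.65 m/yr

∂h/∂x = (73.25 − 72.68) / (300 − 0) = +0.001900
∂h/∂y = (71.68 − 72.68) / (-305 − 0) = +0.003279
|∇h| = √(0.001900² + 0.003279²) = 0.00379
Seepage velocity v = K·i/n = 0.16 × 0.00379 / 0.34 = 0.001784 m/day = 0.6516 m/yr.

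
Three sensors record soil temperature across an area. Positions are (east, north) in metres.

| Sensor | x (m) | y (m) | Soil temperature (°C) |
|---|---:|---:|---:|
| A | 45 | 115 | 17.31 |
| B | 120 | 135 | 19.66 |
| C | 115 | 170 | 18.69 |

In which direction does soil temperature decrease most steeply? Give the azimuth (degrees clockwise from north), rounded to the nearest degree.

Differences from A: to B (Δx, Δy, Δh) = (75, 20, +2.35); to C = (70, 55, +1.38).
Solve a·Δx + b·Δy = ΔT: det = 75·55 − 70·20 = 2725.
∂T/∂x = [(+2.35)·55 − (+1.38)·20] / 2725 = +0.03730
∂T/∂y = [75·(+1.38) − 70·(+2.35)] / 2725 = -0.02239
Steepest decrease is along −∇f: components (-0.03730 E, +0.02239 N).
Azimuth = atan2(-0.03730, +0.02239) = 301.0° ≈ 301°.

301°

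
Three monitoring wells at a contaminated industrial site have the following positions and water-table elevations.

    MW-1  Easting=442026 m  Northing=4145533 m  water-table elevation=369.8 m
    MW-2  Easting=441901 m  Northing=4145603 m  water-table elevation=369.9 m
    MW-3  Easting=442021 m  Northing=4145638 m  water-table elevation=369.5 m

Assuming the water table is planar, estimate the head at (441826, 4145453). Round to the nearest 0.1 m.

370.5 m

Taking MW-1 as reference: MW-2−MW-1 = (-125, 70, +0.1); MW-3−MW-1 = (-5, 105, -0.3).
Solve a·Δx + b·Δy = Δh: det = (-125)·105 − (-5)·70 = -12775.
∂h/∂x = [(+0.1)·105 − (-0.3)·70] / -12775 = -0.002466
∂h/∂y = [(-125)·(-0.3) − (-5)·(+0.1)] / -12775 = -0.002975
h(441826, 4145453) = 369.8 + (-0.002466)·(-200) + (-0.002975)·(-80) = 369.8 +0.493 +0.238 = 370.531 m.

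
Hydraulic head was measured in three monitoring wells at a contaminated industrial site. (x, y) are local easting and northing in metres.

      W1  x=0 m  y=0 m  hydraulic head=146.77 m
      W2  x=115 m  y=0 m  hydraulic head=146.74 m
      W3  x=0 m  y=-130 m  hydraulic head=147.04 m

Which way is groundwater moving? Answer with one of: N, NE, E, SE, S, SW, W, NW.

N

∂h/∂x = (146.74 − 146.77) / (115 − 0) = -0.0002609
∂h/∂y = (147.04 − 146.77) / (-130 − 0) = -0.002077
Flow = −∇h = (+0.0002609 east, +0.002077 north), which points north.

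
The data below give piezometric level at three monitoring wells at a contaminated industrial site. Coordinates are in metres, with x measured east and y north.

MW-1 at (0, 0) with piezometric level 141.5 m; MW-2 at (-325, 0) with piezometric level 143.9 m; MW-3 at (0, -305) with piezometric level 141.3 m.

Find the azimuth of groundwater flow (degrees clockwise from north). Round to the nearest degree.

∂h/∂x = (143.9 − 141.5) / (-325 − 0) = -0.007385
∂h/∂y = (141.3 − 141.5) / (-305 − 0) = +0.0006557
Flow direction (−∇h) has components (+0.007385 E, -0.0006557 N).
Azimuth = atan2(E, N) = atan2(+0.007385, -0.0006557) = 95.1° ≈ 095°.

095°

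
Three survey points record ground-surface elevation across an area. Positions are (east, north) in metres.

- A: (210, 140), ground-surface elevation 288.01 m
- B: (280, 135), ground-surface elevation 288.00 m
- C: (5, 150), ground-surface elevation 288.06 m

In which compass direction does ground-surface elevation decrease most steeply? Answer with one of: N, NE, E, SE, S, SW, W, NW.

N

Differences from A: to B (Δx, Δy, Δh) = (70, -5, -0.01); to C = (-205, 10, +0.05).
Determinant of the coordinate differences = 70·10 − (-205)·(-5) = -325.
∂z/∂x = [(-0.01)·10 − (+0.05)·(-5)] / -325 = -0.0004615
∂z/∂y = [70·(+0.05) − (-205)·(-0.01)] / -325 = -0.004462
Steepest decrease is along −∇f = (+0.0004615 E, +0.004462 N) → north.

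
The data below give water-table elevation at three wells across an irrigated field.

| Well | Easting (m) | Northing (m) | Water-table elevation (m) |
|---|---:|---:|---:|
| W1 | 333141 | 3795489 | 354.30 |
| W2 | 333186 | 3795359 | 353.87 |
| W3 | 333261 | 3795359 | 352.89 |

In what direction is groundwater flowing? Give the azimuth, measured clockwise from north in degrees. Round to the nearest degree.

With h = a·x + b·y + c and W1 as origin, the differences give:
  45·a + (-130)·b = -0.43
  120·a + (-130)·b = -1.41
Eliminate b (×(-130) and ×(-130), subtract): 9750·a = -127.400 → a = ∂h/∂x = -0.01307
Back-substitute: b = ∂h/∂y = -0.001215.
Flow direction (−∇h) has components (+0.01307 E, +0.001215 N).
Azimuth = atan2(E, N) = atan2(+0.01307, +0.001215) = 84.7° ≈ 085°.

085°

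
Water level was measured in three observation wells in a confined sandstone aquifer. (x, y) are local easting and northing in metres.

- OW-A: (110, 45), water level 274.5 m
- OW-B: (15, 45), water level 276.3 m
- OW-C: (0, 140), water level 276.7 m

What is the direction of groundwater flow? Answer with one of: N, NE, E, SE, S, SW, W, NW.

E

Taking OW-A as reference: OW-B−OW-A = (-95, 0, +1.8); OW-C−OW-A = (-110, 95, +2.2).
Determinant of the coordinate differences = (-95)·95 − (-110)·0 = -9025.
∂h/∂x = [(+1.8)·95 − (+2.2)·0] / -9025 = -0.01895
∂h/∂y = [(-95)·(+2.2) − (-110)·(+1.8)] / -9025 = +0.001219
Flow = −∇h = (+0.01895 east, -0.001219 north), which points east.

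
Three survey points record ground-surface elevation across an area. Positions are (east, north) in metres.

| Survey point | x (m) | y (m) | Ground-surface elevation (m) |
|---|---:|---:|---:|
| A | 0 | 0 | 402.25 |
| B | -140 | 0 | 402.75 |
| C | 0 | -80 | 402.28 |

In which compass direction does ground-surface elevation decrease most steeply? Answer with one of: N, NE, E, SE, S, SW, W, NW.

∂z/∂x = (402.75 − 402.25) / (-140 − 0) = -0.003571
∂z/∂y = (402.28 − 402.25) / (-80 − 0) = -0.0003750
Steepest decrease is along −∇f = (+0.003571 E, +0.0003750 N) → east.

E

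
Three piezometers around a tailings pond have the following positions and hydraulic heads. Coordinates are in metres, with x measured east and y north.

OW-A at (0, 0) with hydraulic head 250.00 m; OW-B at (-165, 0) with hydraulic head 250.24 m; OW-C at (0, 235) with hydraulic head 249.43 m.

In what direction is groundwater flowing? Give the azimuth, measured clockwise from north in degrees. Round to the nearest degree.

∂h/∂x = (250.24 − 250.00) / (-165 − 0) = -0.001455
∂h/∂y = (249.43 − 250.00) / (235 − 0) = -0.002426
Flow direction (−∇h) has components (+0.001455 E, +0.002426 N).
Azimuth = atan2(E, N) = atan2(+0.001455, +0.002426) = 31.0° ≈ 031°.

031°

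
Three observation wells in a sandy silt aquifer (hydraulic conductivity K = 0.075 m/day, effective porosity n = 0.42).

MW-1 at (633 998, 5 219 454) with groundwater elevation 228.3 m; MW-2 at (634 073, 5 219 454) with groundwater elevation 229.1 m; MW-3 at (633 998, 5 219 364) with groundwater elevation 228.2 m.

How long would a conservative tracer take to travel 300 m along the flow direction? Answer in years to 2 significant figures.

∂h/∂x = (229.1 − 228.3) / (634073 − 633998) = +0.01067
∂h/∂y = (228.2 − 228.3) / (5219364 − 5219454) = +0.001111
|∇h| = √(0.01067² + 0.001111²) = 0.01073
Seepage velocity v = K·i/n = 0.075 × 0.01073 / 0.42 = 0.001916 m/day.
t = 300 / 0.001916 = 1.566e+05 days = 429 years.

430 years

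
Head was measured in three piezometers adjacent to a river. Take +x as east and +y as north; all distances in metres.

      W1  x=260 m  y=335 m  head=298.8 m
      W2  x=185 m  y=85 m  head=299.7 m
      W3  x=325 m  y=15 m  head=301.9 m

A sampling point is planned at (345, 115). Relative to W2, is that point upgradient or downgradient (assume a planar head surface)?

Differences from W1: to W2 (Δx, Δy, Δh) = (-75, -250, +0.9); to W3 = (65, -320, +3.1).
Solve a·Δx + b·Δy = Δh: det = (-75)·(-320) − 65·(-250) = 40250.
∂h/∂x = [(+0.9)·(-320) − (+3.1)·(-250)] / 40250 = +0.01210
∂h/∂y = [(-75)·(+3.1) − 65·(+0.9)] / 40250 = -0.007230
Head at (345, 115) = 298.8 + (+0.01210)·(85) + (-0.007230)·(-220) = 301.42 m.
That is higher than the 299.7 m at W2, so the point is upgradient.

upgradient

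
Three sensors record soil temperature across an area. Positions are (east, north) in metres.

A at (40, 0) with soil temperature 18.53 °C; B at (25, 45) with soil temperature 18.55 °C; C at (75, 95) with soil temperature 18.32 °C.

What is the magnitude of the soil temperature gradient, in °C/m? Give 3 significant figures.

0.00387 °C/m

With T = a·x + b·y + c and A as origin, the differences give:
  (-15)·a + 45·b = +0.02
  35·a + 95·b = -0.21
Eliminate b (×95 and ×45, subtract): -3000·a = 11.350 → a = ∂T/∂x = -0.003783
Back-substitute: b = ∂T/∂y = -0.0008167.
|∇f| = √(-0.003783² + -0.0008167²) = 0.00387 °C/m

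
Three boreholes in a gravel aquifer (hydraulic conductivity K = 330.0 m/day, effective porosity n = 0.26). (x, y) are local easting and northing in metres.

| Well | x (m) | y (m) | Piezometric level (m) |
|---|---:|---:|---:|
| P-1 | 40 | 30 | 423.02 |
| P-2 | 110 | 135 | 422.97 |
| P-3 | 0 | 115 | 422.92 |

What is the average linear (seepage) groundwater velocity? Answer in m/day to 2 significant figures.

With h = a·x + b·y + c and P-1 as origin, the differences give:
  70·a + 105·b = -0.05
  (-40)·a + 85·b = -0.10
Eliminate b (×85 and ×105, subtract): 10150·a = 6.250 → a = ∂h/∂x = +0.0006158
Back-substitute: b = ∂h/∂y = -0.0008867.
|∇h| = √(0.0006158² + -0.0008867²) = 0.00108
Seepage velocity v = K·i/n = 330.0 × 0.00108 / 0.26 = 1.371 m/day.

1.4 m/day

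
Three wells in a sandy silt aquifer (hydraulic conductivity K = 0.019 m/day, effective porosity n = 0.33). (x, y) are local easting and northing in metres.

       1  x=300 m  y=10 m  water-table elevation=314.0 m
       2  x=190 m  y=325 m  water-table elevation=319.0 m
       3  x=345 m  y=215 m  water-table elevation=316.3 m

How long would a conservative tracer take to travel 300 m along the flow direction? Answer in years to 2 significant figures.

With h = a·x + b·y + c and 1 as origin, the differences give:
  (-110)·a + 315·b = +5.0
  45·a + 205·b = +2.3
Eliminate b (×205 and ×315, subtract): -36725·a = 300.50 → a = ∂h/∂x = -0.008182
Back-substitute: b = ∂h/∂y = +0.01302.
|∇h| = √(-0.008182² + 0.01302²) = 0.01538
Seepage velocity v = K·i/n = 0.019 × 0.01538 / 0.33 = 0.0008855 m/day.
t = 300 / 0.0008855 = 3.388e+05 days = 928 years.

930 years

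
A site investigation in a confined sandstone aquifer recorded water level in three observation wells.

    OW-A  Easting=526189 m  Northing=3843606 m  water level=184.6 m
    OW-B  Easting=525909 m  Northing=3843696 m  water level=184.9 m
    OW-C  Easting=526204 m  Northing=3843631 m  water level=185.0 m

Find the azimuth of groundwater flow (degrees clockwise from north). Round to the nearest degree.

Taking OW-A as reference: OW-B−OW-A = (-280, 90, +0.3); OW-C−OW-A = (15, 25, +0.4).
Determinant of the coordinate differences = (-280)·25 − 15·90 = -8350.
∂h/∂x = [(+0.3)·25 − (+0.4)·90] / -8350 = +0.003413
∂h/∂y = [(-280)·(+0.4) − 15·(+0.3)] / -8350 = +0.01395
Flow direction (−∇h) has components (-0.003413 E, -0.01395 N).
Azimuth = atan2(E, N) = atan2(-0.003413, -0.01395) = 193.7° ≈ 194°.

194°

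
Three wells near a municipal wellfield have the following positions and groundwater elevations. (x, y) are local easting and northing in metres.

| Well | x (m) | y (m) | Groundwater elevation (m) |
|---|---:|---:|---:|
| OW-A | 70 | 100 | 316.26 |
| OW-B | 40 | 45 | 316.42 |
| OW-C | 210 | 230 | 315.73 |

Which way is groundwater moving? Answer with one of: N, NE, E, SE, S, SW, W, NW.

NE

Differences from OW-A: to OW-B (Δx, Δy, Δh) = (-30, -55, +0.16); to OW-C = (140, 130, -0.53).
Solve a·Δx + b·Δy = Δh: det = (-30)·130 − 140·(-55) = 3800.
∂h/∂x = [(+0.16)·130 − (-0.53)·(-55)] / 3800 = -0.002197
∂h/∂y = [(-30)·(-0.53) − 140·(+0.16)] / 3800 = -0.001711
Flow = −∇h = (+0.002197 east, +0.001711 north), which points northeast.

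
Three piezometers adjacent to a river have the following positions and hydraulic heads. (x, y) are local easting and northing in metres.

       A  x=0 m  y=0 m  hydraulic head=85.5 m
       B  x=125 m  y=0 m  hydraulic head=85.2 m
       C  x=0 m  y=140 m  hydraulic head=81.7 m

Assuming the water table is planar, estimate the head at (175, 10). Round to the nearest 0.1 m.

84.8 m

∂h/∂x = (85.2 − 85.5) / (125 − 0) = -0.002400
∂h/∂y = (81.7 − 85.5) / (140 − 0) = -0.02714
h(175, 10) = 85.5 + (-0.002400)·(175) + (-0.02714)·(10) = 85.5 -0.420 -0.271 = 84.809 m.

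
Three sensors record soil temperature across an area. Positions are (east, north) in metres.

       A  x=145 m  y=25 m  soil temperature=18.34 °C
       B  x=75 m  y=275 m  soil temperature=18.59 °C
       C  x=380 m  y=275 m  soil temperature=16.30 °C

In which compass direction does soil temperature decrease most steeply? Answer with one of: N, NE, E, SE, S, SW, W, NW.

E

With T = a·x + b·y + c and A as origin, the differences give:
  (-70)·a + 250·b = +0.25
  235·a + 250·b = -2.04
Eliminate b (×250 and ×250, subtract): -76250·a = 572.500 → a = ∂T/∂x = -0.007508
Back-substitute: b = ∂T/∂y = -0.001102.
Steepest decrease is along −∇f = (+0.007508 E, +0.001102 N) → east.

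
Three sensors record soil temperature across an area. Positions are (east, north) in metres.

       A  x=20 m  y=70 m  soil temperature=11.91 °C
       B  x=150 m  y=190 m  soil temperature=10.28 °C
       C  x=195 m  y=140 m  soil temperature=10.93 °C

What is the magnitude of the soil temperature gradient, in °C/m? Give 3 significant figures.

0.0133 °C/m

Taking A as reference: B−A = (130, 120, -1.63); C−A = (175, 70, -0.98).
Determinant of the coordinate differences = 130·70 − 175·120 = -11900.
∂T/∂x = [(-1.63)·70 − (-0.98)·120] / -11900 = -0.0002941
∂T/∂y = [130·(-0.98) − 175·(-1.63)] / -11900 = -0.01326
|∇f| = √(-0.0002941² + -0.01326²) = 0.01326 °C/m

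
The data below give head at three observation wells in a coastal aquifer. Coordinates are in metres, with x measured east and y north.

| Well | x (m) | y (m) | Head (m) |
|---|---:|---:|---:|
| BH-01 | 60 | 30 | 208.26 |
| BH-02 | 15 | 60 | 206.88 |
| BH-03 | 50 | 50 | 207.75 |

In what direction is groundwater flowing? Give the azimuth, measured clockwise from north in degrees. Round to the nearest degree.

With h = a·x + b·y + c and BH-01 as origin, the differences give:
  (-45)·a + 30·b = -1.38
  (-10)·a + 20·b = -0.51
Eliminate b (×20 and ×30, subtract): -600·a = -12.300 → a = ∂h/∂x = +0.02050
Back-substitute: b = ∂h/∂y = -0.01525.
Flow direction (−∇h) has components (-0.02050 E, +0.01525 N).
Azimuth = atan2(E, N) = atan2(-0.02050, +0.01525) = 306.6° ≈ 307°.

307°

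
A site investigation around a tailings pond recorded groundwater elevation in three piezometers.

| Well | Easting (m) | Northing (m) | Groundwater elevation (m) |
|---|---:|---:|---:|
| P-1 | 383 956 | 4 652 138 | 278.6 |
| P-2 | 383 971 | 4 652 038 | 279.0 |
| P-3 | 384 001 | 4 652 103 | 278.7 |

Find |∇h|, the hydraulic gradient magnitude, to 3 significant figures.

0.00427

Taking P-1 as reference: P-2−P-1 = (15, -100, +0.4); P-3−P-1 = (45, -35, +0.1).
Solve a·Δx + b·Δy = Δh: det = 15·(-35) − 45·(-100) = 3975.
∂h/∂x = [(+0.4)·(-35) − (+0.1)·(-100)] / 3975 = -0.001006
∂h/∂y = [15·(+0.1) − 45·(+0.4)] / 3975 = -0.004151
|∇h| = √(-0.001006² + -0.004151²) = 0.004271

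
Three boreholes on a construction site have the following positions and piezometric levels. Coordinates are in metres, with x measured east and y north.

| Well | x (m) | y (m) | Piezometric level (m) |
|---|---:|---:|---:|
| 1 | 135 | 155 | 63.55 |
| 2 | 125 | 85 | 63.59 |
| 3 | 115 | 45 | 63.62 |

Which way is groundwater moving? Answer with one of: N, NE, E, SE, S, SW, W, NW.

Differences from 1: to 2 (Δx, Δy, Δh) = (-10, -70, +0.04); to 3 = (-20, -110, +0.07).
Determinant of the coordinate differences = (-10)·(-110) − (-20)·(-70) = -300.
∂h/∂x = [(+0.04)·(-110) − (+0.07)·(-70)] / -300 = -0.001667
∂h/∂y = [(-10)·(+0.07) − (-20)·(+0.04)] / -300 = -0.0003333
Flow = −∇h = (+0.001667 east, +0.0003333 north), which points east.

E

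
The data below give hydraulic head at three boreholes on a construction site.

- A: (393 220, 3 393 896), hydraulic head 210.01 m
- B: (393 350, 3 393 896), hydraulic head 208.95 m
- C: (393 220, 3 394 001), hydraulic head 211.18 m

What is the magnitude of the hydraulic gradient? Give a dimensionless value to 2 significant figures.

∂h/∂x = (208.95 − 210.01) / (393350 − 393220) = -0.008154
∂h/∂y = (211.18 − 210.01) / (3394001 − 3393896) = +0.01114
|∇h| = √(-0.008154² + 0.01114²) = 0.01381

0.014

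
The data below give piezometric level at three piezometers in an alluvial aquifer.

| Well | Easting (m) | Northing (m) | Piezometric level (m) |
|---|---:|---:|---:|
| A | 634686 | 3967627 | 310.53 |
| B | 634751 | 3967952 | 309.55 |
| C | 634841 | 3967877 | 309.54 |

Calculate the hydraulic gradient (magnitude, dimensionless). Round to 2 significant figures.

0.0034

Three-point gradient (reference A): Δ to B = (65, 325, -0.98), Δ to C = (155, 250, -0.99).
∂h/∂x = -0.002249, ∂h/∂y = -0.002566 (det = -34125).
|∇h| = √(-0.002249² + -0.002566²) = 0.003412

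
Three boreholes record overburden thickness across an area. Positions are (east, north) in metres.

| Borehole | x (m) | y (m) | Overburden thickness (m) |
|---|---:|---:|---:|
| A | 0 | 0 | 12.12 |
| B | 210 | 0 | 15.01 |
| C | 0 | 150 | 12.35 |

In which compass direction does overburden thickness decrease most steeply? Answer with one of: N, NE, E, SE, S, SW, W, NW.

W

∂d/∂x = (15.01 − 12.12) / (210 − 0) = +0.01376
∂d/∂y = (12.35 − 12.12) / (150 − 0) = +0.001533
Steepest decrease is along −∇f = (-0.01376 E, -0.001533 N) → west.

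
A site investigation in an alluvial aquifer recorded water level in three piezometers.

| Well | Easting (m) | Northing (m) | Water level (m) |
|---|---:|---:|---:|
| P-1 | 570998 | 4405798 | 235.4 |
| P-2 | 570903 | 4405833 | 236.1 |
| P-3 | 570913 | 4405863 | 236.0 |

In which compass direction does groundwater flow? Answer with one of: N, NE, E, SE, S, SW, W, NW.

Differences from P-1: to P-2 (Δx, Δy, Δh) = (-95, 35, +0.7); to P-3 = (-85, 65, +0.6).
Determinant of the coordinate differences = (-95)·65 − (-85)·35 = -3200.
∂h/∂x = [(+0.7)·65 − (+0.6)·35] / -3200 = -0.007656
∂h/∂y = [(-95)·(+0.6) − (-85)·(+0.7)] / -3200 = -0.0007812
Flow = −∇h = (+0.007656 east, +0.0007812 north), which points east.

E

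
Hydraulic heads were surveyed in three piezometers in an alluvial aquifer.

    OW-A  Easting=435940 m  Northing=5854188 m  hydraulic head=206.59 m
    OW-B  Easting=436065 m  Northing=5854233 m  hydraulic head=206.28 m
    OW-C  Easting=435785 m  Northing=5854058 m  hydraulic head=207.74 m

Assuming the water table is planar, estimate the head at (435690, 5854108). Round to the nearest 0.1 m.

With h = a·x + b·y + c and OW-A as origin, the differences give:
  125·a + 45·b = -0.31
  (-155)·a + (-130)·b = +1.15
Eliminate b (×(-130) and ×45, subtract): -9275·a = -11.450 → a = ∂h/∂x = +0.001235
Back-substitute: b = ∂h/∂y = -0.01032.
h(435690, 5854108) = 206.59 + (+0.001235)·(-250) + (-0.01032)·(-80) = 206.59 -0.309 +0.825 = 207.107 m.

207.1 m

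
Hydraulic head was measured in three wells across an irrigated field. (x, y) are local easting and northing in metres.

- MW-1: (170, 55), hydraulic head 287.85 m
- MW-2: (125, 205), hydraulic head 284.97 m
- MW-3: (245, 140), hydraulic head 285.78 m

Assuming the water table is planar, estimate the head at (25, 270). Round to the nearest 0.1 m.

284.1 m

Differences from MW-1: to MW-2 (Δx, Δy, Δh) = (-45, 150, -2.88); to MW-3 = (75, 85, -2.07).
Determinant of the coordinate differences = (-45)·85 − 75·150 = -15075.
∂h/∂x = [(-2.88)·85 − (-2.07)·150] / -15075 = -0.004358
∂h/∂y = [(-45)·(-2.07) − 75·(-2.88)] / -15075 = -0.02051
h(25, 270) = 287.85 + (-0.004358)·(-145) + (-0.02051)·(215) = 287.85 +0.632 -4.409 = 284.073 m.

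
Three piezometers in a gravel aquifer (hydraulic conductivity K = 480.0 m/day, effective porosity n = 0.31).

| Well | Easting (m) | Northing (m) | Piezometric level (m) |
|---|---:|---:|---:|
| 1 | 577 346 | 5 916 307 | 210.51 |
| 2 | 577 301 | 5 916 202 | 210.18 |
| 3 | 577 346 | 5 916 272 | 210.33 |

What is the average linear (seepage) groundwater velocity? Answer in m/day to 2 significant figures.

With h = a·x + b·y + c and 1 as origin, the differences give:
  (-45)·a + (-105)·b = -0.33
  0·a + (-35)·b = -0.18
Eliminate b (×(-35) and ×(-105), subtract): 1575·a = -7.350 → a = ∂h/∂x = -0.004667
Back-substitute: b = ∂h/∂y = +0.005143.
|∇h| = √(-0.004667² + 0.005143²) = 0.006945
Seepage velocity v = K·i/n = 480.0 × 0.006945 / 0.31 = 10.75 m/day.

11 m/day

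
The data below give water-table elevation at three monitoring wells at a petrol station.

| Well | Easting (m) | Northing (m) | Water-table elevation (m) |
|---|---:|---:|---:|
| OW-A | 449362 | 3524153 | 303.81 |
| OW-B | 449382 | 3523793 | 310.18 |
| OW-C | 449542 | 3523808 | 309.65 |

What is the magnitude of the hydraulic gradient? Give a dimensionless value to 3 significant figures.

Taking OW-A as reference: OW-B−OW-A = (20, -360, +6.37); OW-C−OW-A = (180, -345, +5.84).
Determinant of the coordinate differences = 20·(-345) − 180·(-360) = 57900.
∂h/∂x = [(+6.37)·(-345) − (+5.84)·(-360)] / 57900 = -0.001645
∂h/∂y = [20·(+5.84) − 180·(+6.37)] / 57900 = -0.01779
|∇h| = √(-0.001645² + -0.01779²) = 0.01787

0.0179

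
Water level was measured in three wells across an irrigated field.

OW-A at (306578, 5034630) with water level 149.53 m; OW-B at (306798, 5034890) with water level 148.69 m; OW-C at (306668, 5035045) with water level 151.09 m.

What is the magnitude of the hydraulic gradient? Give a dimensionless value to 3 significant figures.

Differences from OW-A: to OW-B (Δx, Δy, Δh) = (220, 260, -0.84); to OW-C = (90, 415, +1.56).
Solve a·Δx + b·Δy = Δh: det = 220·415 − 90·260 = 67900.
∂h/∂x = [(-0.84)·415 − (+1.56)·260] / 67900 = -0.01111
∂h/∂y = [220·(+1.56) − 90·(-0.84)] / 67900 = +0.006168
|∇h| = √(-0.01111² + 0.006168²) = 0.01271

0.0127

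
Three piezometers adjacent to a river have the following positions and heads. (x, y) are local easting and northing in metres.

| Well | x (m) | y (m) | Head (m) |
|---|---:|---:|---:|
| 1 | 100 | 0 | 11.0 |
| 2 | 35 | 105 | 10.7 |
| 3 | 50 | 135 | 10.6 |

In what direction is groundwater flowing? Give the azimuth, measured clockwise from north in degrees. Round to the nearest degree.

Differences from 1: to 2 (Δx, Δy, Δh) = (-65, 105, -0.3); to 3 = (-50, 135, -0.4).
Determinant of the coordinate differences = (-65)·135 − (-50)·105 = -3525.
∂h/∂x = [(-0.3)·135 − (-0.4)·105] / -3525 = -0.0004255
∂h/∂y = [(-65)·(-0.4) − (-50)·(-0.3)] / -3525 = -0.003121
Flow direction (−∇h) has components (+0.0004255 E, +0.003121 N).
Azimuth = atan2(E, N) = atan2(+0.0004255, +0.003121) = 7.8° ≈ 008°.

008°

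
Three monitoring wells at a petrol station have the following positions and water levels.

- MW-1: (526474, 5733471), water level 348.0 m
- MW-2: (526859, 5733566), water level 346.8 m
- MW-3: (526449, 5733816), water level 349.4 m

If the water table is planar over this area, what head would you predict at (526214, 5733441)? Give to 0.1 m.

Taking MW-1 as reference: MW-2−MW-1 = (385, 95, -1.2); MW-3−MW-1 = (-25, 345, +1.4).
Determinant of the coordinate differences = 385·345 − (-25)·95 = 135200.
∂h/∂x = [(-1.2)·345 − (+1.4)·95] / 135200 = -0.004046
∂h/∂y = [385·(+1.4) − (-25)·(-1.2)] / 135200 = +0.003765
h(526214, 5733441) = 348.0 + (-0.004046)·(-260) + (+0.003765)·(-30) = 348.0 +1.052 -0.113 = 348.939 m.

348.9 m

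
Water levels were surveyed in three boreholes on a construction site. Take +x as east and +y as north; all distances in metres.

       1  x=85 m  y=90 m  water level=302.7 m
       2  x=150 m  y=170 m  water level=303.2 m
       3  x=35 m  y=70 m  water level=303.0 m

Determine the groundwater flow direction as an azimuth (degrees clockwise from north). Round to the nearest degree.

Taking 1 as reference: 2−1 = (65, 80, +0.5); 3−1 = (-50, -20, +0.3).
Solve a·Δx + b·Δy = Δh: det = 65·(-20) − (-50)·80 = 2700.
∂h/∂x = [(+0.5)·(-20) − (+0.3)·80] / 2700 = -0.01259
∂h/∂y = [65·(+0.3) − (-50)·(+0.5)] / 2700 = +0.01648
Flow direction (−∇h) has components (+0.01259 E, -0.01648 N).
Azimuth = atan2(E, N) = atan2(+0.01259, -0.01648) = 142.6° ≈ 143°.

143°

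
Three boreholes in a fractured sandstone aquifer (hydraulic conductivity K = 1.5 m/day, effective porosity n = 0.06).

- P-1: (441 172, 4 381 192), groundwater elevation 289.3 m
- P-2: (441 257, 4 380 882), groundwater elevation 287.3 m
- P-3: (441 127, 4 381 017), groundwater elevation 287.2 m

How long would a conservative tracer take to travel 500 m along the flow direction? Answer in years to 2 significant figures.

Taking P-1 as reference: P-2−P-1 = (85, -310, -2.0); P-3−P-1 = (-45, -175, -2.1).
Solve a·Δx + b·Δy = Δh: det = 85·(-175) − (-45)·(-310) = -28825.
∂h/∂x = [(-2.0)·(-175) − (-2.1)·(-310)] / -28825 = +0.01044
∂h/∂y = [85·(-2.1) − (-45)·(-2.0)] / -28825 = +0.009315
|∇h| = √(0.01044² + 0.009315²) = 0.01399
Seepage velocity v = K·i/n = 1.5 × 0.01399 / 0.06 = 0.3498 m/day.
t = 500 / 0.3498 = 1429 days = 3.91 years.

3.9 years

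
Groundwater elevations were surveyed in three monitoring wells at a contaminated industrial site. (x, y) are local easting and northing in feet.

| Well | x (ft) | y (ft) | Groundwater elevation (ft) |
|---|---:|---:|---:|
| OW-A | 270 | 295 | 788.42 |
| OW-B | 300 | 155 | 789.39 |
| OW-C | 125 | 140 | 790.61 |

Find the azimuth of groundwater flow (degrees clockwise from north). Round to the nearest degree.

Differences from OW-A: to OW-B (Δx, Δy, Δh) = (30, -140, +0.97); to OW-C = (-145, -155, +2.19).
Determinant of the coordinate differences = 30·(-155) − (-145)·(-140) = -24950.
∂h/∂x = [(+0.97)·(-155) − (+2.19)·(-140)] / -24950 = -0.006263
∂h/∂y = [30·(+2.19) − (-145)·(+0.97)] / -24950 = -0.008271
Flow direction (−∇h) has components (+0.006263 E, +0.008271 N).
Azimuth = atan2(E, N) = atan2(+0.006263, +0.008271) = 37.1° ≈ 037°.

037°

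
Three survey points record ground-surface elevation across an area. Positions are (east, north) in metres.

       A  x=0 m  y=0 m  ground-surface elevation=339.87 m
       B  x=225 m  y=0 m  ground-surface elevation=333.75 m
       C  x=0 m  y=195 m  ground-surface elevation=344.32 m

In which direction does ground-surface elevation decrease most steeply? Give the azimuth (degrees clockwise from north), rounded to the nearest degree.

130°

∂z/∂x = (333.75 − 339.87) / (225 − 0) = -0.02720
∂z/∂y = (344.32 − 339.87) / (195 − 0) = +0.02282
Steepest decrease is along −∇f: components (+0.02720 E, -0.02282 N).
Azimuth = atan2(+0.02720, -0.02282) = 130.0° ≈ 130°.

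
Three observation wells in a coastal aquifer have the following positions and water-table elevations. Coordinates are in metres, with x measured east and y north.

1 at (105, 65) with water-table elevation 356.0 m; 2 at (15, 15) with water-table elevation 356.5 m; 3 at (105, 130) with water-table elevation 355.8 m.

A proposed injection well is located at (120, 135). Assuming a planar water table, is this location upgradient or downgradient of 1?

With h = a·x + b·y + c and 1 as origin, the differences give:
  (-90)·a + (-50)·b = +0.5
  0·a + 65·b = -0.2
Eliminate b (×65 and ×(-50), subtract): -5850·a = 22.50 → a = ∂h/∂x = -0.003846
Back-substitute: b = ∂h/∂y = -0.003077.
Head at (120, 135) = 356.0 + (-0.003846)·(15) + (-0.003077)·(70) = 355.73 m.
That is lower than the 356.0 m at 1, so the point is downgradient.

downgradient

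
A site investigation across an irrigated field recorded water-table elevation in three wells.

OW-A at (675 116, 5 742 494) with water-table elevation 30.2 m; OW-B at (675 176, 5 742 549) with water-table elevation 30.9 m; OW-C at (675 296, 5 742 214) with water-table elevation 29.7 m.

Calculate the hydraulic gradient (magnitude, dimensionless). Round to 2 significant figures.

0.0086

Taking OW-A as reference: OW-B−OW-A = (60, 55, +0.7); OW-C−OW-A = (180, -280, -0.5).
Solve a·Δx + b·Δy = Δh: det = 60·(-280) − 180·55 = -26700.
∂h/∂x = [(+0.7)·(-280) − (-0.5)·55] / -26700 = +0.006311
∂h/∂y = [60·(-0.5) − 180·(+0.7)] / -26700 = +0.005843
|∇h| = √(0.006311² + 0.005843²) = 0.008601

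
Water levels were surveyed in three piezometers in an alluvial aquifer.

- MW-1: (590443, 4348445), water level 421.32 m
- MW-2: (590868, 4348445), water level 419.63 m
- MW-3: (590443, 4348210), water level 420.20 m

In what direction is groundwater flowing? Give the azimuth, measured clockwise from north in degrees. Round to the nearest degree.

∂h/∂x = (419.63 − 421.32) / (590868 − 590443) = -0.003976
∂h/∂y = (420.20 − 421.32) / (4348210 − 4348445) = +0.004766
Flow direction (−∇h) has components (+0.003976 E, -0.004766 N).
Azimuth = atan2(E, N) = atan2(+0.003976, -0.004766) = 140.2° ≈ 140°.

140°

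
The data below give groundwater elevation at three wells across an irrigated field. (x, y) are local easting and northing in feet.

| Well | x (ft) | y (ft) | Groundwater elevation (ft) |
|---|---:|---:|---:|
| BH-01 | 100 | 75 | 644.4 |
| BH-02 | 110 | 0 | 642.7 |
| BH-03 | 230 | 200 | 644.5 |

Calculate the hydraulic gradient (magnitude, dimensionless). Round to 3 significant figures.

0.0275

Taking BH-01 as reference: BH-02−BH-01 = (10, -75, -1.7); BH-03−BH-01 = (130, 125, +0.1).
Solve a·Δx + b·Δy = Δh: det = 10·125 − 130·(-75) = 11000.
∂h/∂x = [(-1.7)·125 − (+0.1)·(-75)] / 11000 = -0.01864
∂h/∂y = [10·(+0.1) − 130·(-1.7)] / 11000 = +0.02018
|∇h| = √(-0.01864² + 0.02018²) = 0.02747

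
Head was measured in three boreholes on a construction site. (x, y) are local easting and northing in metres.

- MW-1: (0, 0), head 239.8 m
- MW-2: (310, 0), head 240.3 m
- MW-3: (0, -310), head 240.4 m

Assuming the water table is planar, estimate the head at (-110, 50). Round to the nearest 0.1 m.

∂h/∂x = (240.3 − 239.8) / (310 − 0) = +0.001613
∂h/∂y = (240.4 − 239.8) / (-310 − 0) = -0.001935
h(-110, 50) = 239.8 + (+0.001613)·(-110) + (-0.001935)·(50) = 239.8 -0.177 -0.097 = 239.526 m.

239.5 m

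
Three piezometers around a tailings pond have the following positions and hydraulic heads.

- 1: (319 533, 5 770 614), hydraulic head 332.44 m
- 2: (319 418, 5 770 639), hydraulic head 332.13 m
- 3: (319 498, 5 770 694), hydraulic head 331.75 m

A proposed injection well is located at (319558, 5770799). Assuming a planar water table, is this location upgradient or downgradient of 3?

downgradient

Taking 1 as reference: 2−1 = (-115, 25, -0.31); 3−1 = (-35, 80, -0.69).
Determinant of the coordinate differences = (-115)·80 − (-35)·25 = -8325.
∂h/∂x = [(-0.31)·80 − (-0.69)·25] / -8325 = +0.0009069
∂h/∂y = [(-115)·(-0.69) − (-35)·(-0.31)] / -8325 = -0.008228
Head at (319558, 5770799) = 332.44 + (+0.0009069)·(25) + (-0.008228)·(185) = 330.94 m.
That is lower than the 331.75 m at 3, so the point is downgradient.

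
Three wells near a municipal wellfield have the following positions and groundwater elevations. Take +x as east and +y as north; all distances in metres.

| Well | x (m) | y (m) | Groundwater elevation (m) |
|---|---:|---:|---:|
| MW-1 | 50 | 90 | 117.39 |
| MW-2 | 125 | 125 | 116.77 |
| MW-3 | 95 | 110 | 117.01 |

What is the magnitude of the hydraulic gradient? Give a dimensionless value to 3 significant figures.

Taking MW-1 as reference: MW-2−MW-1 = (75, 35, -0.62); MW-3−MW-1 = (45, 20, -0.38).
Solve a·Δx + b·Δy = Δh: det = 75·20 − 45·35 = -75.
∂h/∂x = [(-0.62)·20 − (-0.38)·35] / -75 = -0.01200
∂h/∂y = [75·(-0.38) − 45·(-0.62)] / -75 = +0.008000
|∇h| = √(-0.01200² + 0.008000²) = 0.01442

0.0144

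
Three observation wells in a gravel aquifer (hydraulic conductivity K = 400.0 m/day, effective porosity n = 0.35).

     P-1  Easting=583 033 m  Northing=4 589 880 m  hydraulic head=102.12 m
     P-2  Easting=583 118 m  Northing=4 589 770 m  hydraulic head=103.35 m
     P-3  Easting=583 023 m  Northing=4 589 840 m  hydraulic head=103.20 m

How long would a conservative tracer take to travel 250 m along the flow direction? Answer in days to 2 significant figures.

With h = a·x + b·y + c and P-1 as origin, the differences give:
  85·a + (-110)·b = +1.23
  (-10)·a + (-40)·b = +1.08
Eliminate b (×(-40) and ×(-110), subtract): -4500·a = 69.600 → a = ∂h/∂x = -0.01547
Back-substitute: b = ∂h/∂y = -0.02313.
|∇h| = √(-0.01547² + -0.02313²) = 0.02783
Seepage velocity v = K·i/n = 400.0 × 0.02783 / 0.35 = 31.81 m/day.
t = 250 / 31.81 = 7.859 days.

7.9 days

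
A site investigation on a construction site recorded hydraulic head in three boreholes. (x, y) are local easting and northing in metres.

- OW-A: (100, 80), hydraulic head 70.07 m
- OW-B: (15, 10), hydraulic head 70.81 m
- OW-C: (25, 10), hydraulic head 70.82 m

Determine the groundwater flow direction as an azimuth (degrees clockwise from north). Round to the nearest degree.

355°

Differences from OW-A: to OW-B (Δx, Δy, Δh) = (-85, -70, +0.74); to OW-C = (-75, -70, +0.75).
Solve a·Δx + b·Δy = Δh: det = (-85)·(-70) − (-75)·(-70) = 700.
∂h/∂x = [(+0.74)·(-70) − (+0.75)·(-70)] / 700 = +0.0010000
∂h/∂y = [(-85)·(+0.75) − (-75)·(+0.74)] / 700 = -0.01179
Flow direction (−∇h) has components (-0.0010000 E, +0.01179 N).
Azimuth = atan2(E, N) = atan2(-0.0010000, +0.01179) = 355.2° ≈ 355°.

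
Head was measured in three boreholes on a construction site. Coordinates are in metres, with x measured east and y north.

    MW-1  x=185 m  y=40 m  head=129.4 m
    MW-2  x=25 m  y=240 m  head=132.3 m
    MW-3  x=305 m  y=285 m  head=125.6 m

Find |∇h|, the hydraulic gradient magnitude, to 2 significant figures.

0.024

Taking MW-1 as reference: MW-2−MW-1 = (-160, 200, +2.9); MW-3−MW-1 = (120, 245, -3.8).
Solve a·Δx + b·Δy = Δh: det = (-160)·245 − 120·200 = -63200.
∂h/∂x = [(+2.9)·245 − (-3.8)·200] / -63200 = -0.02327
∂h/∂y = [(-160)·(-3.8) − 120·(+2.9)] / -63200 = -0.004114
|∇h| = √(-0.02327² + -0.004114²) = 0.02363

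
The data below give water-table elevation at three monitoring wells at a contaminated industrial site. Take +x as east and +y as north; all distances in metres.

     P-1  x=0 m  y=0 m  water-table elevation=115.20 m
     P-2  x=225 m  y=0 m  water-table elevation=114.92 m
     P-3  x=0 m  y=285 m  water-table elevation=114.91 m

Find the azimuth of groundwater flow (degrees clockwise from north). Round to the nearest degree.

∂h/∂x = (114.92 − 115.20) / (225 − 0) = -0.001244
∂h/∂y = (114.91 − 115.20) / (285 − 0) = -0.001018
Flow direction (−∇h) has components (+0.001244 E, +0.001018 N).
Azimuth = atan2(E, N) = atan2(+0.001244, +0.001018) = 50.7° ≈ 051°.

051°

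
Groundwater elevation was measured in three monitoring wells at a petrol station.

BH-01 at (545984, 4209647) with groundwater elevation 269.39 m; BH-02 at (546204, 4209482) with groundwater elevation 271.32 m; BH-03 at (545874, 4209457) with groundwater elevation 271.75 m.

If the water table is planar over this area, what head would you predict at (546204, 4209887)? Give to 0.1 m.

Taking BH-01 as reference: BH-02−BH-01 = (220, -165, +1.93); BH-03−BH-01 = (-110, -190, +2.36).
Determinant of the coordinate differences = 220·(-190) − (-110)·(-165) = -59950.
∂h/∂x = [(+1.93)·(-190) − (+2.36)·(-165)] / -59950 = -0.0003786
∂h/∂y = [220·(+2.36) − (-110)·(+1.93)] / -59950 = -0.01220
h(546204, 4209887) = 269.39 + (-0.0003786)·(220) + (-0.01220)·(240) = 269.39 -0.083 -2.928 = 266.378 m.

266.4 m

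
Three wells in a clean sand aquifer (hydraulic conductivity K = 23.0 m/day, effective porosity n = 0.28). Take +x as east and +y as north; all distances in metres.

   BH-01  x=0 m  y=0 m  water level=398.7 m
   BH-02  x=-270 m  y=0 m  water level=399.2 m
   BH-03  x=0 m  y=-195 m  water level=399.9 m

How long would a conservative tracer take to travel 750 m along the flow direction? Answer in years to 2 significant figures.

∂h/∂x = (399.2 − 398.7) / (-270 − 0) = -0.001852
∂h/∂y = (399.9 − 398.7) / (-195 − 0) = -0.006154
|∇h| = √(-0.001852² + -0.006154²) = 0.006427
Seepage velocity v = K·i/n = 23.0 × 0.006427 / 0.28 = 0.5279 m/day.
t = 750 / 0.5279 = 1421 days = 3.89 years.

3.9 years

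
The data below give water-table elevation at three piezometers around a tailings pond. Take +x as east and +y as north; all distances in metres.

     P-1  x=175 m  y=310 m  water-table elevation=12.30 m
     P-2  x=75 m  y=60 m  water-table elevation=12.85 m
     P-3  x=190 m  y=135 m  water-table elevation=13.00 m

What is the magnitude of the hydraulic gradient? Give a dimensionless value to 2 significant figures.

0.0052

Three-point gradient (reference P-1): Δ to P-2 = (-100, -250, +0.55), Δ to P-3 = (15, -175, +0.70).
∂h/∂x = +0.003706, ∂h/∂y = -0.003682 (det = 21250).
|∇h| = √(0.003706² + -0.003682²) = 0.005224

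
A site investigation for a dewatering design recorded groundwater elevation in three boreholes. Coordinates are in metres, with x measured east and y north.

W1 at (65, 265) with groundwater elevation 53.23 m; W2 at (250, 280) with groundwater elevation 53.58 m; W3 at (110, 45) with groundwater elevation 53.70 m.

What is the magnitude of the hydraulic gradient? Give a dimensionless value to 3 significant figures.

Taking W1 as reference: W2−W1 = (185, 15, +0.35); W3−W1 = (45, -220, +0.47).
Determinant of the coordinate differences = 185·(-220) − 45·15 = -41375.
∂h/∂x = [(+0.35)·(-220) − (+0.47)·15] / -41375 = +0.002031
∂h/∂y = [185·(+0.47) − 45·(+0.35)] / -41375 = -0.001721
|∇h| = √(0.002031² + -0.001721²) = 0.002662

0.00266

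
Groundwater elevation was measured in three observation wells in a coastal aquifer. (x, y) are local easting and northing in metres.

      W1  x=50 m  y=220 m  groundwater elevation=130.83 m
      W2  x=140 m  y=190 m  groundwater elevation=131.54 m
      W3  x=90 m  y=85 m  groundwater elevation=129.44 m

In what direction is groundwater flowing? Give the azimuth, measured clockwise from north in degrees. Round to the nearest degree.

222°

With h = a·x + b·y + c and W1 as origin, the differences give:
  90·a + (-30)·b = +0.71
  40·a + (-135)·b = -1.39
Eliminate b (×(-135) and ×(-30), subtract): -10950·a = -137.550 → a = ∂h/∂x = +0.01256
Back-substitute: b = ∂h/∂y = +0.01402.
Flow direction (−∇h) has components (-0.01256 E, -0.01402 N).
Azimuth = atan2(E, N) = atan2(-0.01256, -0.01402) = 221.9° ≈ 222°.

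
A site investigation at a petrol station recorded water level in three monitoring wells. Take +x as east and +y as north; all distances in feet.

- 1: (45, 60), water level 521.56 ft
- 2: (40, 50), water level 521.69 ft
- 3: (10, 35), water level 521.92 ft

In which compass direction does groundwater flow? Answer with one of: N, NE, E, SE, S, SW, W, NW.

Differences from 1: to 2 (Δx, Δy, Δh) = (-5, -10, +0.13); to 3 = (-35, -25, +0.36).
Determinant of the coordinate differences = (-5)·(-25) − (-35)·(-10) = -225.
∂h/∂x = [(+0.13)·(-25) − (+0.36)·(-10)] / -225 = -0.001556
∂h/∂y = [(-5)·(+0.36) − (-35)·(+0.13)] / -225 = -0.01222
Flow = −∇h = (+0.001556 east, +0.01222 north), which points north.

N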